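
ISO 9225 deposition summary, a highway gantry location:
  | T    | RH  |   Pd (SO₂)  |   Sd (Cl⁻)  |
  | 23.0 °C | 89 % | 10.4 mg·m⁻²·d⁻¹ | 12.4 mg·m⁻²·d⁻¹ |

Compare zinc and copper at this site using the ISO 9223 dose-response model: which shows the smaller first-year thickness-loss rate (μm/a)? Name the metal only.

zinc: f(T) = -0.071·(T−10) [T>10 °C] = -0.9230
  SO₂ term: 0.0129·10.4^0.44·exp(0.046·89-0.9230) = 0.8615
  Cl⁻ term: 0.0175·12.4^0.57·exp(0.008·89+0.085·23.0) = 1.058
  sum: 0.8615 + 1.058 → r_corr = 1.92 μm/a
copper: f(T) = -0.080·(T−10) [T>10 °C] = -1.0400
  SO₂ term: 0.0053·10.4^0.26·exp(0.059·89-1.0400) = 0.6569
  Cl⁻ term: 0.01025·12.4^0.27·exp(0.036·89+0.049·23.0) = 1.538
  sum: 0.6569 + 1.538 → r_corr = 2.195 μm/a
Ordering by μm/a: copper (2.19) > zinc (1.92)

zinc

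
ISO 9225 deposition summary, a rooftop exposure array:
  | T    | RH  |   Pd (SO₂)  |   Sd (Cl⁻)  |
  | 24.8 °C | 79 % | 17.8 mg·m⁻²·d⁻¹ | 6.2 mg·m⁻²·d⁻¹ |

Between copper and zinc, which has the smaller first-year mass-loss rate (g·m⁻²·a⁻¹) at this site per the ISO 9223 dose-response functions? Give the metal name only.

copper: T>10 °C ⇒ hinge -0.080·(24.8−10) = -1.1840
  Pd branch = 0.0053·Pd^0.26·e^(0.059·RH+f) = 0.3626 μm/a
  Cl⁻ term: 0.01025·6.2^0.27·exp(0.036·79+0.049·24.8) = 0.9718
  sum: 0.3626 + 0.9718 → r_corr = 1.334 μm/a
  mass loss = 1.334 μm/a × 8.96 g/cm³ = 11.96 g·m⁻²·a⁻¹
zinc: temperature factor f = -0.071·(14.8) = -1.0508
  Pd branch = 0.0129·Pd^0.44·e^(0.046·RH+f) = 0.6062 μm/a
  Cl⁻ term: 0.0175·6.2^0.57·exp(0.008·79+0.085·24.8) = 0.7668
  sum: 0.6062 + 0.7668 → r_corr = 1.373 μm/a
  mass loss = 1.373 μm/a × 7.14 g/cm³ = 9.803 g·m⁻²·a⁻¹
Ordering by g·m⁻²·a⁻¹: copper (12) > zinc (9.8)

zinc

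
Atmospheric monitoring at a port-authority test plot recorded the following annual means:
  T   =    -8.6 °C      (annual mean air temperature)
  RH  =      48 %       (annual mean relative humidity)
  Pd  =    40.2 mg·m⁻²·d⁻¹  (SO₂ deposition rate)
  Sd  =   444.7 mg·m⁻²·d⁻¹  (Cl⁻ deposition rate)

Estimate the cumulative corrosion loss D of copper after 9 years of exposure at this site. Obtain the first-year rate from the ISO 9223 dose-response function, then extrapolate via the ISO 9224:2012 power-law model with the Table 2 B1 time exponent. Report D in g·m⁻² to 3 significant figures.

copper: T≤10 °C ⇒ hinge +0.126·(-8.6−10) = -2.3436
  SO₂ term: 0.0053·40.2^0.26·exp(0.059·48-2.3436) = 0.02257
  Cl⁻ term: 0.01025·444.7^0.27·exp(0.036·48+0.049·-8.6) = 0.1964
  sum: 0.02257 + 0.1964 → r_corr = 0.219 μm/a
Power-law: D(9) = r_corr · 9^0.667
  D(9) = 0.219 × 9^0.667 = 0.219 × 4.33 = 0.9481 μm
  Mass loss = 0.9481 μm × 8.96 g/cm³ = 8.495 g·m⁻²

D(9) = 8.50 g·m⁻²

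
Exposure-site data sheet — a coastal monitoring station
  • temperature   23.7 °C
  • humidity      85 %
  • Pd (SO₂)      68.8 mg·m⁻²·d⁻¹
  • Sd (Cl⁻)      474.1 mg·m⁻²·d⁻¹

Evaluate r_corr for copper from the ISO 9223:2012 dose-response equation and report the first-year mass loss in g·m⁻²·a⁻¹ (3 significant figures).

copper: T>10 °C ⇒ hinge -0.080·(23.7−10) = -1.0960
  Pd branch = 0.0053·Pd^0.26·e^(0.059·RH+f) = 0.8018 μm/a
  Sd branch = 0.01025·Sd^0.27·e^(0.036·RH+0.049·T) = 3.685 μm/a
  r_corr = 0.8018 + 3.685 = 4.487 μm/a
Convert to mass loss: 4.487 μm/a × 8.96 g/cm³ = 40.21 g·m⁻²·a⁻¹

r_corr = 40.2 g·m⁻²·a⁻¹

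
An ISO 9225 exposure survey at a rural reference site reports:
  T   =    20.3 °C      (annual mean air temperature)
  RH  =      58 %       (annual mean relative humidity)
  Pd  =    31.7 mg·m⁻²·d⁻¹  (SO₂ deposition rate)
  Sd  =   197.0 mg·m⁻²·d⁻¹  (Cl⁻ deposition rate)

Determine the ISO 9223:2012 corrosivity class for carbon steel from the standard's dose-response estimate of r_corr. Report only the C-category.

C4

carbon steel: temperature factor f = -0.054·(10.3) = -0.5562
  Pd branch = 1.77·Pd^0.52·e^(0.02·RH+f) = 19.53 μm/a
  Cl⁻ term: 0.102·197.0^0.62·exp(0.033·58+0.04·20.3) = 41.22
  sum: 19.53 + 41.22 → r_corr = 60.75 μm/a
ISO 9223 Table 2 (carbon steel): 50 < 60.7 ≤ 80 μm/a ⇒ C4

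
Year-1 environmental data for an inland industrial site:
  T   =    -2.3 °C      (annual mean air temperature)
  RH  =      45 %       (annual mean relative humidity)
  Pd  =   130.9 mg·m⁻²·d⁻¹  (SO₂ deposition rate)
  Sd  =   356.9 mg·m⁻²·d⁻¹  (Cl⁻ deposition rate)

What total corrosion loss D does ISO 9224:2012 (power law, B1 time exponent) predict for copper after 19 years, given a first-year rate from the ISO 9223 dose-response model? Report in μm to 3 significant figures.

D(19) = 2.02 μm

copper: f(T) = +0.126·(T−10) [T≤10 °C] = -1.5498
  Pd branch = 0.0053·Pd^0.26·e^(0.059·RH+f) = 0.05684 μm/a
  Sd branch = 0.01025·Sd^0.27·e^(0.036·RH+0.049·T) = 0.2262 μm/a
  r_corr = 0.05684 + 0.2262 = 0.2831 μm/a
Power-law: D(19) = r_corr · 19^0.667
  D(19) = 0.2831 × 19^0.667 = 0.2831 × 7.127 = 2.017 μm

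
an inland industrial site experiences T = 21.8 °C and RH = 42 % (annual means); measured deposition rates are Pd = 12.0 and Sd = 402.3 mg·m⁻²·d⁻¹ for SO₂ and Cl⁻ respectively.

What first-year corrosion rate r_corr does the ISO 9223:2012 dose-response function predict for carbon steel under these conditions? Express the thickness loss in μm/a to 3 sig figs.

r_corr = 48.1 μm/a

carbon steel: temperature factor f = -0.054·(11.8) = -0.6372
  sulphur-dioxide contribution → 7.893 μm/a
  chloride contribution → 40.18 μm/a
  ⇒ r_corr(carbon steel) = 48.08 μm/a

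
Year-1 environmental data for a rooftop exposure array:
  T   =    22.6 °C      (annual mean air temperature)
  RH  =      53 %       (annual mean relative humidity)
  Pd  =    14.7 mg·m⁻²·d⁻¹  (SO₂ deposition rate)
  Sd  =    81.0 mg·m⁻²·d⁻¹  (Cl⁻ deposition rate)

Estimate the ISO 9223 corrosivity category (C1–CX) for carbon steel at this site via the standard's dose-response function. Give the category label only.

carbon steel: T>10 °C ⇒ hinge -0.054·(22.6−10) = -0.6804
  SO₂ term: 1.77·14.7^0.52·exp(0.02·53-0.6804) = 10.47
  Sd branch = 0.102·Sd^0.62·e^(0.033·RH+0.04·T) = 22.08 μm/a
  sum: 10.47 + 22.08 → r_corr = 32.55 μm/a
32.5 μm/a falls in (25, 50] for carbon steel → category C3

C3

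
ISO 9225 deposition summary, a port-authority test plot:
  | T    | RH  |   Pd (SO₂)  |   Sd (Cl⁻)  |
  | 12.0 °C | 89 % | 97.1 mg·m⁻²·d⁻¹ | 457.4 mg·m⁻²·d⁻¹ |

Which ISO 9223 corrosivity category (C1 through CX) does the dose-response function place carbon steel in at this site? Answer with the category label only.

CX

carbon steel: temperature factor f = -0.054·(2.0) = -0.1080
  sulphur-dioxide contribution → 101.7 μm/a
  chloride contribution → 138.7 μm/a
  total first-year rate 240.4 μm/a
ISO 9223 Table 2 (carbon steel): 200 < 240 ≤ 700 μm/a ⇒ CX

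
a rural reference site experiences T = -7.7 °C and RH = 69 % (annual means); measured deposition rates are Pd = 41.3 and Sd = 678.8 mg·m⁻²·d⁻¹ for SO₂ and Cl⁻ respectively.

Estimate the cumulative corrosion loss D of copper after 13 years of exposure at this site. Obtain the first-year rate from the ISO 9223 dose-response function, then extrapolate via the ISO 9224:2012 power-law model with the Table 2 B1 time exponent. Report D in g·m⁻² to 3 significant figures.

copper: f(T) = +0.126·(T−10) [T≤10 °C] = -2.2302
  Pd branch = 0.0053·Pd^0.26·e^(0.059·RH+f) = 0.08788 μm/a
  Cl⁻ term: 0.01025·678.8^0.27·exp(0.036·69+0.049·-7.7) = 0.49
  r_corr = 0.08788 + 0.49 = 0.5779 μm/a
ISO 9224: D(t) = r_corr · t^b with b = 0.667 (copper, B1)
  D(13) = 0.5779 × 13^0.667 = 0.5779 × 5.534 = 3.198 μm
  Mass loss = 3.198 μm × 8.96 g/cm³ = 28.65 g·m⁻²

D(13) = 28.7 g·m⁻²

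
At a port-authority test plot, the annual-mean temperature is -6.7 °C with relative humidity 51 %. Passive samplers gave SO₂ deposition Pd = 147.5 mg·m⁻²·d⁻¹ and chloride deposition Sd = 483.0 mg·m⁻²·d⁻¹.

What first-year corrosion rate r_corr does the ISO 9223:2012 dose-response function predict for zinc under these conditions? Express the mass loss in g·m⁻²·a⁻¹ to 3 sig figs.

zinc: f(T) = +0.038·(T−10) [T≤10 °C] = -0.6346
  Pd branch = 0.0129·Pd^0.44·e^(0.046·RH+f) = 0.6429 μm/a
  Cl⁻ term: 0.0175·483.0^0.57·exp(0.008·51+0.085·-6.7) = 0.5044
  r_corr = 0.6429 + 0.5044 = 1.147 μm/a
Convert to mass loss: 1.147 μm/a × 7.14 g/cm³ = 8.191 g·m⁻²·a⁻¹

r_corr = 8.19 g·m⁻²·a⁻¹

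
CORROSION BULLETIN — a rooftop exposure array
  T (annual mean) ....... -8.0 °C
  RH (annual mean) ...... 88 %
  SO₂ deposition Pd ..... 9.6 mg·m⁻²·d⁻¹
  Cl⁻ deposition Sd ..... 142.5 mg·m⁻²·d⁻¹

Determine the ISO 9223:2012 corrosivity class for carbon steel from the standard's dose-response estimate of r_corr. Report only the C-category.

C3

carbon steel: temperature factor f = +0.150·(-18.0) = -2.7000
  sulphur-dioxide contribution → 2.241 μm/a
  chloride contribution → 29.25 μm/a
  ⇒ r_corr(carbon steel) = 31.5 μm/a
31.5 μm/a falls in (25, 50] for carbon steel → category C3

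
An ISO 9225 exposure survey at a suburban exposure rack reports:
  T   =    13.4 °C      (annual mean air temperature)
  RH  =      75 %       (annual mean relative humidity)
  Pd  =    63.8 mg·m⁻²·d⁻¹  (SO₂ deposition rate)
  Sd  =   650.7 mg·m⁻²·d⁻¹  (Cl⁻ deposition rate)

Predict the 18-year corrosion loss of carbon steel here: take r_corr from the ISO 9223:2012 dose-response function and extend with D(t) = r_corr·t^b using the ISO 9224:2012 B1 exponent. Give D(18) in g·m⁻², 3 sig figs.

D(18) = 6.13e+03 g·m⁻²

carbon steel: temperature factor f = -0.054·(3.4) = -0.1836
  sulphur-dioxide contribution → 57.3 μm/a
  chloride contribution → 115 μm/a
  total first-year rate 172.3 μm/a
ISO 9224: D(t) = r_corr · t^b with b = 0.523 (carbon steel, B1)
  D(18) = 172.3 × 18^0.523 = 172.3 × 4.534 = 781.1 μm
  Mass loss = 781.1 μm × 7.85 g/cm³ = 6132 g·m⁻²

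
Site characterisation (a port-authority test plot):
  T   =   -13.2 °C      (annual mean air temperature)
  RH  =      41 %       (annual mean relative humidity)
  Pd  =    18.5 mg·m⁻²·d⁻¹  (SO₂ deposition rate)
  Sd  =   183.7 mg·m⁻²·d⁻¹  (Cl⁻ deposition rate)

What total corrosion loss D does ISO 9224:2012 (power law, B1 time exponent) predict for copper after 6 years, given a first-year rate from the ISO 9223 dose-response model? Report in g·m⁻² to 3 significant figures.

D(6) = 3.04 g·m⁻²

copper: f(T) = +0.126·(T−10) [T≤10 °C] = -2.9232
  SO₂ term: 0.0053·18.5^0.26·exp(0.059·41-2.9232) = 0.006835
  Cl⁻ term: 0.01025·183.7^0.27·exp(0.036·41+0.049·-13.2) = 0.09597
  r_corr = 0.006835 + 0.09597 = 0.1028 μm/a
Power-law: D(6) = r_corr · 6^0.667
  D(6) = 0.1028 × 6^0.667 = 0.1028 × 3.304 = 0.3397 μm
  Mass loss = 0.3397 μm × 8.96 g/cm³ = 3.043 g·m⁻²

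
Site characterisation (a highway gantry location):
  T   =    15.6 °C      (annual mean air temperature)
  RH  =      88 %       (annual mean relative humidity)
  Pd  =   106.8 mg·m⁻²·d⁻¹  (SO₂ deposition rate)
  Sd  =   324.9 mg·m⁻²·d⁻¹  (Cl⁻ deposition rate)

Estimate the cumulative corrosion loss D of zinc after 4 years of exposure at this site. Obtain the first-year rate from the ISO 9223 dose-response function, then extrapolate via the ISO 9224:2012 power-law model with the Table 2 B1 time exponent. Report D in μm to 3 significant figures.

zinc: T>10 °C ⇒ hinge -0.071·(15.6−10) = -0.3976
  SO₂ term: 0.0129·106.8^0.44·exp(0.046·88-0.3976) = 3.877
  Cl⁻ term: 0.0175·324.9^0.57·exp(0.008·88+0.085·15.6) = 3.6
  sum: 3.877 + 3.6 → r_corr = 7.478 μm/a
Power-law: D(4) = r_corr · 4^0.813
  D(4) = 7.478 × 4^0.813 = 7.478 × 3.087 = 23.08 μm

D(4) = 23.1 μm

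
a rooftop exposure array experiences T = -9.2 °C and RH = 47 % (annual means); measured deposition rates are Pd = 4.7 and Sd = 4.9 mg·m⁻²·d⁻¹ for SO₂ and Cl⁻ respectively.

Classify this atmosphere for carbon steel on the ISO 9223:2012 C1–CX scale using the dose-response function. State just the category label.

carbon steel: temperature factor f = +0.150·(-19.2) = -2.8800
  SO₂ term: 1.77·4.7^0.52·exp(0.02·47-2.8800) = 0.5688
  Cl⁻ term: 0.102·4.9^0.62·exp(0.033·47+0.04·-9.2) = 0.8919
  r_corr = 0.5688 + 0.8919 = 1.461 μm/a
Category bounds: 1.3…25 μm/a bracket r_corr ⇒ C2

C2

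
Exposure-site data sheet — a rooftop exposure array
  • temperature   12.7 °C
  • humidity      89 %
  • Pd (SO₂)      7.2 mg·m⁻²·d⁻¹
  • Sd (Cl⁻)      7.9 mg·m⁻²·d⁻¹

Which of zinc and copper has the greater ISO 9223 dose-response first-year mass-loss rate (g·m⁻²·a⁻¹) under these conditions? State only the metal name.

zinc: T>10 °C ⇒ hinge -0.071·(12.7−10) = -0.1917
  SO₂ term: 0.0129·7.2^0.44·exp(0.046·89-0.1917) = 1.523
  Sd branch = 0.0175·Sd^0.57·e^(0.008·RH+0.085·T) = 0.341 μm/a
  sum: 1.523 + 0.341 → r_corr = 1.863 μm/a
  mass loss = 1.863 μm/a × 7.14 g/cm³ = 13.31 g·m⁻²·a⁻¹
copper: temperature factor f = -0.080·(2.7) = -0.2160
  SO₂ term: 0.0053·7.2^0.26·exp(0.059·89-0.2160) = 1.361
  Sd branch = 0.01025·Sd^0.27·e^(0.036·RH+0.049·T) = 0.8219 μm/a
  sum: 1.361 + 0.8219 → r_corr = 2.183 μm/a
  mass loss = 2.183 μm/a × 8.96 g/cm³ = 19.56 g·m⁻²·a⁻¹
Ordering by g·m⁻²·a⁻¹: copper (19.6) > zinc (13.3)

copper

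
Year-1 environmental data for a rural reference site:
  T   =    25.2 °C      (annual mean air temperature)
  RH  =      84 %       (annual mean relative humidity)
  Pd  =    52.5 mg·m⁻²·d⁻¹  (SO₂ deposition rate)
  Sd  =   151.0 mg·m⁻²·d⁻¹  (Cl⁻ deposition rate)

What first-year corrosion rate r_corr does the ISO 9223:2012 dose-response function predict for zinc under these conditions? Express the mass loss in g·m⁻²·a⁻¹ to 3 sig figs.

r_corr = 44.9 g·m⁻²·a⁻¹

zinc: T>10 °C ⇒ hinge -0.071·(25.2−10) = -1.0792
  Pd branch = 0.0129·Pd^0.44·e^(0.046·RH+f) = 1.194 μm/a
  Sd branch = 0.0175·Sd^0.57·e^(0.008·RH+0.085·T) = 5.095 μm/a
  sum: 1.194 + 5.095 → r_corr = 6.289 μm/a
Convert to mass loss: 6.289 μm/a × 7.14 g/cm³ = 44.9 g·m⁻²·a⁻¹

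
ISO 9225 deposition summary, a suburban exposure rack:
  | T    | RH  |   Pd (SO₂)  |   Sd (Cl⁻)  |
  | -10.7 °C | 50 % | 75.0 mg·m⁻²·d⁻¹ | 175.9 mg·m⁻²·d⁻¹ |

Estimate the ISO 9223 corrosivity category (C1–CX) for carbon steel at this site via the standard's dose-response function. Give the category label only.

C2

carbon steel: f(T) = +0.150·(T−10) [T≤10 °C] = -3.1050
  Pd branch = 1.77·Pd^0.52·e^(0.02·RH+f) = 2.036 μm/a
  Cl⁻ term: 0.102·175.9^0.62·exp(0.033·50+0.04·-10.7) = 8.538
  r_corr = 2.036 + 8.538 = 10.57 μm/a
ISO 9223 Table 2 (carbon steel): 1.3 < 10.6 ≤ 25 μm/a ⇒ C2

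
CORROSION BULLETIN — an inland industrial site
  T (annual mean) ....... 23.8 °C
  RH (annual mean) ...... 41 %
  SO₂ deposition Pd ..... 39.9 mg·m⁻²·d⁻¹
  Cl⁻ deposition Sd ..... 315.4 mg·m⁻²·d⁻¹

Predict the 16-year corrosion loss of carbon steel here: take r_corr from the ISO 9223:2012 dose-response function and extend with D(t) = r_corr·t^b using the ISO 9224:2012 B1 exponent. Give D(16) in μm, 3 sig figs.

D(16) = 210 μm

carbon steel: T>10 °C ⇒ hinge -0.054·(23.8−10) = -0.7452
  SO₂ term: 1.77·39.9^0.52·exp(0.02·41-0.7452) = 12.97
  Cl⁻ term: 0.102·315.4^0.62·exp(0.033·41+0.04·23.8) = 36.22
  sum: 12.97 + 36.22 → r_corr = 49.19 μm/a
Power-law: D(16) = r_corr · 16^0.523
  D(16) = 49.19 × 16^0.523 = 49.19 × 4.263 = 209.7 μm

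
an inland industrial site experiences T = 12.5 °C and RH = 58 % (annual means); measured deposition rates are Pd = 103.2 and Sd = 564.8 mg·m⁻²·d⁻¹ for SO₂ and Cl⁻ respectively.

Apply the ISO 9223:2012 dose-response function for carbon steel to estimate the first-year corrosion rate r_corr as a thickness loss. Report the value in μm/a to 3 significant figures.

carbon steel: T>10 °C ⇒ hinge -0.054·(12.5−10) = -0.1350
  sulphur-dioxide contribution → 54.98 μm/a
  chloride contribution → 57.96 μm/a
  total first-year rate 112.9 μm/a

r_corr = 113 μm/a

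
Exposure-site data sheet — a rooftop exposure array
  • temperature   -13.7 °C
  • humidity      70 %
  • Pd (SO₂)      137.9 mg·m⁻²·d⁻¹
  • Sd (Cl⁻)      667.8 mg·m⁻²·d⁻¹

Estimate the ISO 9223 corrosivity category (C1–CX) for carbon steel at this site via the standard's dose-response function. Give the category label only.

C3

carbon steel: f(T) = +0.150·(T−10) [T≤10 °C] = -3.5550
  SO₂ term: 1.77·137.9^0.52·exp(0.02·70-3.5550) = 2.659
  Cl⁻ term: 0.102·667.8^0.62·exp(0.033·70+0.04·-13.7) = 33.5
  r_corr = 2.659 + 33.5 = 36.16 μm/a
ISO 9223 Table 2 (carbon steel): 25 < 36.2 ≤ 50 μm/a ⇒ C3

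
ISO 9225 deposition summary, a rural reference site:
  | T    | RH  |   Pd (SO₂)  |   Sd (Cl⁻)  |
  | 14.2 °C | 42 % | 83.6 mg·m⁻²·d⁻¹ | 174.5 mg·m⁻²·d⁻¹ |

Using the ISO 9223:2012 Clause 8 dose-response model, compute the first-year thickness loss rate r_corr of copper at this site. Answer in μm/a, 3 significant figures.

copper: f(T) = -0.080·(T−10) [T>10 °C] = -0.3360
  SO₂ term: 0.0053·83.6^0.26·exp(0.059·42-0.3360) = 0.1427
  Sd branch = 0.01025·Sd^0.27·e^(0.036·RH+0.049·T) = 0.3757 μm/a
  sum: 0.1427 + 0.3757 → r_corr = 0.5184 μm/a

r_corr = 0.518 μm/a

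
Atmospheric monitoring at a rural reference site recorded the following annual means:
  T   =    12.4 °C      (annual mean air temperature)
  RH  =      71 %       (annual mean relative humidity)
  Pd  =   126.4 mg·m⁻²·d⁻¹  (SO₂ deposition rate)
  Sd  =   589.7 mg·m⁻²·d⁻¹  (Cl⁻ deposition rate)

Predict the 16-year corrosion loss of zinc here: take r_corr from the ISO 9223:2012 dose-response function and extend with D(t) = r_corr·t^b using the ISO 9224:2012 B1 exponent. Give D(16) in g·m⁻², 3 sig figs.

zinc: f(T) = -0.071·(T−10) [T>10 °C] = -0.1704
  Pd branch = 0.0129·Pd^0.44·e^(0.046·RH+f) = 2.398 μm/a
  Sd branch = 0.0175·Sd^0.57·e^(0.008·RH+0.085·T) = 3.363 μm/a
  sum: 2.398 + 3.363 → r_corr = 5.76 μm/a
Power-law: D(16) = r_corr · 16^0.813
  D(16) = 5.76 × 16^0.813 = 5.76 × 9.527 = 54.88 μm
  Mass loss = 54.88 μm × 7.14 g/cm³ = 391.8 g·m⁻²

D(16) = 392 g·m⁻²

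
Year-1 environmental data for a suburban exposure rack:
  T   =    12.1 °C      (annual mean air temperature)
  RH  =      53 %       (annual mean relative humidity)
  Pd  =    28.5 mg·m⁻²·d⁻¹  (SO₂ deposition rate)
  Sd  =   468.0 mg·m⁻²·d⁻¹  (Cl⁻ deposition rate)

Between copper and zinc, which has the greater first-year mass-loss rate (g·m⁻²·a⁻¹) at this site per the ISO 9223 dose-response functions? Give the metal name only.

copper: f(T) = -0.080·(T−10) [T>10 °C] = -0.1680
  sulphur-dioxide contribution → 0.2441 μm/a
  chloride contribution → 0.6574 μm/a
  ⇒ r_corr(copper) = 0.9015 μm/a
  mass loss = 0.9015 μm/a × 8.96 g/cm³ = 8.077 g·m⁻²·a⁻¹
zinc: temperature factor f = -0.071·(2.1) = -0.1491
  sulphur-dioxide contribution → 0.5556 μm/a
  chloride contribution → 2.488 μm/a
  total first-year rate 3.044 μm/a
  mass loss = 3.044 μm/a × 7.14 g/cm³ = 21.73 g·m⁻²·a⁻¹
Ordering by g·m⁻²·a⁻¹: zinc (21.7) > copper (8.08)

zinc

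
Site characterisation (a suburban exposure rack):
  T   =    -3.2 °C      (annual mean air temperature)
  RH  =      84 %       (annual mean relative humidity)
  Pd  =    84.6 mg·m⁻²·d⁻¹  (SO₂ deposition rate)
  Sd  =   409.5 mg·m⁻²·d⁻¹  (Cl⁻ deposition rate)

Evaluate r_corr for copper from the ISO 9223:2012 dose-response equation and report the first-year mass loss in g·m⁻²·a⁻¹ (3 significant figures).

copper: temperature factor f = +0.126·(-13.2) = -1.6632
  Pd branch = 0.0053·Pd^0.26·e^(0.059·RH+f) = 0.4523 μm/a
  Sd branch = 0.01025·Sd^0.27·e^(0.036·RH+0.049·T) = 0.9146 μm/a
  sum: 0.4523 + 0.9146 → r_corr = 1.367 μm/a
Convert to mass loss: 1.367 μm/a × 8.96 g/cm³ = 12.25 g·m⁻²·a⁻¹

r_corr = 12.2 g·m⁻²·a⁻¹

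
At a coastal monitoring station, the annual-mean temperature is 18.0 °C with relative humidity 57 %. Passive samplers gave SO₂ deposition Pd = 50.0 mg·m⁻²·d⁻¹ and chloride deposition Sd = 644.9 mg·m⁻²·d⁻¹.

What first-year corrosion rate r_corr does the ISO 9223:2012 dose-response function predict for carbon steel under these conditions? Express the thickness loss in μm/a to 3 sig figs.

r_corr = 103 μm/a

carbon steel: T>10 °C ⇒ hinge -0.054·(18.0−10) = -0.4320
  SO₂ term: 1.77·50.0^0.52·exp(0.02·57-0.4320) = 27.47
  Cl⁻ term: 0.102·644.9^0.62·exp(0.033·57+0.04·18.0) = 75.87
  r_corr = 27.47 + 75.87 = 103.3 μm/a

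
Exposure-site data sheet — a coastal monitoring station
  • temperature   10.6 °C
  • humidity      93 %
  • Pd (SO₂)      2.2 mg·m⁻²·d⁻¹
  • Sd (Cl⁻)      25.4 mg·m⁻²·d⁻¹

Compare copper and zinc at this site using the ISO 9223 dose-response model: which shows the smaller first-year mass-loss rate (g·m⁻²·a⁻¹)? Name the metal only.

zinc

copper: temperature factor f = -0.080·(0.6) = -0.0480
  sulphur-dioxide contribution → 1.498 μm/a
  chloride contribution → 1.174 μm/a
  ⇒ r_corr(copper) = 2.672 μm/a
  mass loss = 2.672 μm/a × 8.96 g/cm³ = 23.94 g·m⁻²·a⁻¹
zinc: f(T) = -0.071·(T−10) [T>10 °C] = -0.0426
  sulphur-dioxide contribution → 1.261 μm/a
  chloride contribution → 0.5731 μm/a
  total first-year rate 1.834 μm/a
  mass loss = 1.834 μm/a × 7.14 g/cm³ = 13.09 g·m⁻²·a⁻¹
Ordering by g·m⁻²·a⁻¹: copper (23.9) > zinc (13.1)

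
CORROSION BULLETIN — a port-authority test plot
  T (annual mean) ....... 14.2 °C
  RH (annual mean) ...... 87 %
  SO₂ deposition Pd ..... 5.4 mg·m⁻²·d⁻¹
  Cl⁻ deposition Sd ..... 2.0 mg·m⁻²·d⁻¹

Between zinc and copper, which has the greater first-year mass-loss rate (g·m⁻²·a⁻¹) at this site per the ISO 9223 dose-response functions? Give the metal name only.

copper

zinc: temperature factor f = -0.071·(4.2) = -0.2982
  sulphur-dioxide contribution → 1.1 μm/a
  chloride contribution → 0.1742 μm/a
  ⇒ r_corr(zinc) = 1.274 μm/a
  mass loss = 1.274 μm/a × 7.14 g/cm³ = 9.098 g·m⁻²·a⁻¹
copper: temperature factor f = -0.080·(4.2) = -0.3360
  sulphur-dioxide contribution → 0.9954 μm/a
  chloride contribution → 0.5681 μm/a
  ⇒ r_corr(copper) = 1.563 μm/a
  mass loss = 1.563 μm/a × 8.96 g/cm³ = 14.01 g·m⁻²·a⁻¹
Ordering by g·m⁻²·a⁻¹: copper (14) > zinc (9.1)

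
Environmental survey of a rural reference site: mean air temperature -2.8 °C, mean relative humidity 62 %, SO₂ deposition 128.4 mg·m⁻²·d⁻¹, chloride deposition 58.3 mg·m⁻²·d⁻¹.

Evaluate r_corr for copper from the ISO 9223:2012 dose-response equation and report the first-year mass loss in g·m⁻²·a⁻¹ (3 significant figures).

copper: T≤10 °C ⇒ hinge +0.126·(-2.8−10) = -1.6128
  Pd branch = 0.0053·Pd^0.26·e^(0.059·RH+f) = 0.1448 μm/a
  Cl⁻ term: 0.01025·58.3^0.27·exp(0.036·62+0.049·-2.8) = 0.2496
  sum: 0.1448 + 0.2496 → r_corr = 0.3944 μm/a
Convert to mass loss: 0.3944 μm/a × 8.96 g/cm³ = 3.534 g·m⁻²·a⁻¹

r_corr = 3.53 g·m⁻²·a⁻¹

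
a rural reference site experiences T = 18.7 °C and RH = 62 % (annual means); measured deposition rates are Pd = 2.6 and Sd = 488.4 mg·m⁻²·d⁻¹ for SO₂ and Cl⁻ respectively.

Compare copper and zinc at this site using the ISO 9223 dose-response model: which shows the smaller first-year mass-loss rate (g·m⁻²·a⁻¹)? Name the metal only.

copper: f(T) = -0.080·(T−10) [T>10 °C] = -0.6960
  SO₂ term: 0.0053·2.6^0.26·exp(0.059·62-0.6960) = 0.1314
  Sd branch = 0.01025·Sd^0.27·e^(0.036·RH+0.049·T) = 1.271 μm/a
  sum: 0.1314 + 1.271 → r_corr = 1.402 μm/a
  mass loss = 1.402 μm/a × 8.96 g/cm³ = 12.56 g·m⁻²·a⁻¹
zinc: temperature factor f = -0.071·(8.7) = -0.6177
  Pd branch = 0.0129·Pd^0.44·e^(0.046·RH+f) = 0.1835 μm/a
  Cl⁻ term: 0.0175·488.4^0.57·exp(0.008·62+0.085·18.7) = 4.801
  r_corr = 0.1835 + 4.801 = 4.985 μm/a
  mass loss = 4.985 μm/a × 7.14 g/cm³ = 35.59 g·m⁻²·a⁻¹
Ordering by g·m⁻²·a⁻¹: zinc (35.6) > copper (12.6)

copper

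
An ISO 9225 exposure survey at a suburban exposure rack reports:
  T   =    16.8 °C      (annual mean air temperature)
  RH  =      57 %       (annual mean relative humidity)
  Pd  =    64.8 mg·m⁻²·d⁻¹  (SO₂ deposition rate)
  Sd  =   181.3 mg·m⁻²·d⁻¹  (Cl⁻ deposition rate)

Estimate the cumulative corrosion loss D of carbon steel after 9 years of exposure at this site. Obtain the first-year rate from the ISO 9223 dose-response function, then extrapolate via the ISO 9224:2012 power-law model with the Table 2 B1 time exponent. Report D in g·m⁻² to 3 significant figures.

carbon steel: f(T) = -0.054·(T−10) [T>10 °C] = -0.3672
  sulphur-dioxide contribution → 33.54 μm/a
  chloride contribution → 32.93 μm/a
  total first-year rate 66.47 μm/a
ISO 9224: D(t) = r_corr · t^b with b = 0.523 (carbon steel, B1)
  D(9) = 66.47 × 9^0.523 = 66.47 × 3.156 = 209.8 μm
  Mass loss = 209.8 μm × 7.85 g/cm³ = 1647 g·m⁻²

D(9) = 1.65e+03 g·m⁻²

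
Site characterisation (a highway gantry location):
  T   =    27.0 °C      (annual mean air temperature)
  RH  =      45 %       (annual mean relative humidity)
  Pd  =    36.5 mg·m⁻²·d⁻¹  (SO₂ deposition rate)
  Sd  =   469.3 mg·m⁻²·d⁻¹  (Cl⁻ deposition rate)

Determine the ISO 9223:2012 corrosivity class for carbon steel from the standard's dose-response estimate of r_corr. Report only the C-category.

C4

carbon steel: T>10 °C ⇒ hinge -0.054·(27.0−10) = -0.9180
  SO₂ term: 1.77·36.5^0.52·exp(0.02·45-0.9180) = 11.29
  Cl⁻ term: 0.102·469.3^0.62·exp(0.033·45+0.04·27.0) = 60.1
  sum: 11.29 + 60.1 → r_corr = 71.38 μm/a
Category bounds: 50…80 μm/a bracket r_corr ⇒ C4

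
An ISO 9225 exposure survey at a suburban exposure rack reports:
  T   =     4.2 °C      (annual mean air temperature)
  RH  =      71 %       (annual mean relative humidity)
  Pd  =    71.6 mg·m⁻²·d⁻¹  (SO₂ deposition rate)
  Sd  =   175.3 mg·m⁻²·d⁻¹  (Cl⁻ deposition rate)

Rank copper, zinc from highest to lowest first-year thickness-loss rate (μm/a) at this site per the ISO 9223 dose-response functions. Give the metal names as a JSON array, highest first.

copper: f(T) = +0.126·(T−10) [T≤10 °C] = -0.7308
  sulphur-dioxide contribution → 0.511 μm/a
  chloride contribution → 0.6546 μm/a
  total first-year rate 1.166 μm/a
zinc: temperature factor f = +0.038·(-5.8) = -0.2204
  sulphur-dioxide contribution → 1.776 μm/a
  chloride contribution → 0.8389 μm/a
  ⇒ r_corr(zinc) = 2.615 μm/a
Ordering by μm/a: zinc (2.61) > copper (1.17)

["zinc", "copper"]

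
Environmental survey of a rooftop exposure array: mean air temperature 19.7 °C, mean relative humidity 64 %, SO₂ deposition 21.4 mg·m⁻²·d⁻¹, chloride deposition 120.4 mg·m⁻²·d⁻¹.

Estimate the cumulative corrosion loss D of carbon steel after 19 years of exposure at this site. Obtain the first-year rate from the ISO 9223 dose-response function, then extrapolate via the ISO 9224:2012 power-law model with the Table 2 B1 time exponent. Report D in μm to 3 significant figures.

carbon steel: temperature factor f = -0.054·(9.7) = -0.5238
  Pd branch = 1.77·Pd^0.52·e^(0.02·RH+f) = 18.54 μm/a
  Cl⁻ term: 0.102·120.4^0.62·exp(0.033·64+0.04·19.7) = 36.14
  sum: 18.54 + 36.14 → r_corr = 54.69 μm/a
Power-law: D(19) = r_corr · 19^0.523
  D(19) = 54.69 × 19^0.523 = 54.69 × 4.664 = 255.1 μm

D(19) = 255 μm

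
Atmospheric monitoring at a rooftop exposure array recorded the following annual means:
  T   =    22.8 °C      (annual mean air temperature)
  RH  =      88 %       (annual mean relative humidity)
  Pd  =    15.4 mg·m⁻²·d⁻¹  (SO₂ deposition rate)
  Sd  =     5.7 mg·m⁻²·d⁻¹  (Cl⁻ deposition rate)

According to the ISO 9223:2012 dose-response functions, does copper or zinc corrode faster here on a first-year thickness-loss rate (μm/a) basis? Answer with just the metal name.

copper

copper: temperature factor f = -0.080·(12.8) = -1.0240
  SO₂ term: 0.0053·15.4^0.26·exp(0.059·88-1.0240) = 0.6969
  Sd branch = 0.01025·Sd^0.27·e^(0.036·RH+0.049·T) = 1.191 μm/a
  r_corr = 0.6969 + 1.191 = 1.888 μm/a
zinc: T>10 °C ⇒ hinge -0.071·(22.8−10) = -0.9088
  SO₂ term: 0.0129·15.4^0.44·exp(0.046·88-0.9088) = 0.9918
  Sd branch = 0.0175·Sd^0.57·e^(0.008·RH+0.085·T) = 0.6627 μm/a
  sum: 0.9918 + 0.6627 → r_corr = 1.654 μm/a
Ordering by μm/a: copper (1.89) > zinc (1.65)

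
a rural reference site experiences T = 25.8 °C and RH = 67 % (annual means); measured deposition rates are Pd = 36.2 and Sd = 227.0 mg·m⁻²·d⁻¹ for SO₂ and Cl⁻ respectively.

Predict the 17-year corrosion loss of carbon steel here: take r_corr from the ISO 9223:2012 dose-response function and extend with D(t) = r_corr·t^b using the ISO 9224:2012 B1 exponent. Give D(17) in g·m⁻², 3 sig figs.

carbon steel: T>10 °C ⇒ hinge -0.054·(25.8−10) = -0.8532
  sulphur-dioxide contribution → 18.62 μm/a
  chloride contribution → 75.47 μm/a
  ⇒ r_corr(carbon steel) = 94.08 μm/a
ISO 9224: D(t) = r_corr · t^b with b = 0.523 (carbon steel, B1)
  D(17) = 94.08 × 17^0.523 = 94.08 × 4.401 = 414 μm
  Mass loss = 414 μm × 7.85 g/cm³ = 3250 g·m⁻²

D(17) = 3.25e+03 g·m⁻²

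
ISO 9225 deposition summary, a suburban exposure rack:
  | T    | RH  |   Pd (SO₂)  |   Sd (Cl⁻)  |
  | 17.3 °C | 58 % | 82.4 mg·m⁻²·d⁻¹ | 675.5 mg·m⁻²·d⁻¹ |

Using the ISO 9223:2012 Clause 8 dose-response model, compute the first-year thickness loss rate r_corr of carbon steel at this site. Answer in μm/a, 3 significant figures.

carbon steel: temperature factor f = -0.054·(7.3) = -0.3942
  SO₂ term: 1.77·82.4^0.52·exp(0.02·58-0.3942) = 37.74
  Cl⁻ term: 0.102·675.5^0.62·exp(0.033·58+0.04·17.3) = 78.48
  r_corr = 37.74 + 78.48 = 116.2 μm/a

r_corr = 116 μm/a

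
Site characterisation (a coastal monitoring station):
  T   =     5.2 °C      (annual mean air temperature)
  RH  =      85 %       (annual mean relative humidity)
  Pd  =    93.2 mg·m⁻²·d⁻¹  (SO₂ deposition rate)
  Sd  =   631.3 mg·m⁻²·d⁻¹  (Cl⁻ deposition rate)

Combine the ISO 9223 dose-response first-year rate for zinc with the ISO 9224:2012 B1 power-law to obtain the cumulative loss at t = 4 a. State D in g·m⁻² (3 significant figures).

D(4) = 134 g·m⁻²

zinc: temperature factor f = +0.038·(-4.8) = -0.1824
  SO₂ term: 0.0129·93.2^0.44·exp(0.046·85-0.1824) = 3.945
  Sd branch = 0.0175·Sd^0.57·e^(0.008·RH+0.085·T) = 2.121 μm/a
  sum: 3.945 + 2.121 → r_corr = 6.065 μm/a
ISO 9224: D(t) = r_corr · t^b with b = 0.813 (zinc, B1)
  D(4) = 6.065 × 4^0.813 = 6.065 × 3.087 = 18.72 μm
  Mass loss = 18.72 μm × 7.14 g/cm³ = 133.7 g·m⁻²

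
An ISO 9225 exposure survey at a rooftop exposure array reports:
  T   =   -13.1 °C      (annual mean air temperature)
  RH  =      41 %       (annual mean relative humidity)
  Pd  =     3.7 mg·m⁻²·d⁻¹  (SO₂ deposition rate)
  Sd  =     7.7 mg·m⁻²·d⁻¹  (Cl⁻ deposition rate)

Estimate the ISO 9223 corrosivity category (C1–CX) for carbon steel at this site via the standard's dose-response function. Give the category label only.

C1

carbon steel: f(T) = +0.150·(T−10) [T≤10 °C] = -3.4650
  Pd branch = 1.77·Pd^0.52·e^(0.02·RH+f) = 0.2482 μm/a
  Cl⁻ term: 0.102·7.7^0.62·exp(0.033·41+0.04·-13.1) = 0.8284
  sum: 0.2482 + 0.8284 → r_corr = 1.077 μm/a
1.08 μm/a falls in (0, 1.3] for carbon steel → category C1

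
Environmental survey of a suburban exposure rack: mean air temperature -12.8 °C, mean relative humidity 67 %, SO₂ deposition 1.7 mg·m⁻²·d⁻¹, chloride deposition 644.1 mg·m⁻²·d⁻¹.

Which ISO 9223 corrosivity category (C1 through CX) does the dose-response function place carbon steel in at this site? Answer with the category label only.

C3

carbon steel: T≤10 °C ⇒ hinge +0.150·(-12.8−10) = -3.4200
  SO₂ term: 1.77·1.7^0.52·exp(0.02·67-3.4200) = 0.2914
  Cl⁻ term: 0.102·644.1^0.62·exp(0.033·67+0.04·-12.8) = 30.76
  r_corr = 0.2914 + 30.76 = 31.05 μm/a
ISO 9223 Table 2 (carbon steel): 25 < 31.1 ≤ 50 μm/a ⇒ C3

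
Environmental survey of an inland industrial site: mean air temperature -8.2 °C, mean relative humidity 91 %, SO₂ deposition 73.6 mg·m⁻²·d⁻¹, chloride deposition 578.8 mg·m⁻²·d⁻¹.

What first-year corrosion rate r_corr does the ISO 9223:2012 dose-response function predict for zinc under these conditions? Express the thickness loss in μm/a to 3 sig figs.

r_corr = 3.49 μm/a

zinc: temperature factor f = +0.038·(-18.2) = -0.6916
  SO₂ term: 0.0129·73.6^0.44·exp(0.046·91-0.6916) = 2.816
  Cl⁻ term: 0.0175·578.8^0.57·exp(0.008·91+0.085·-8.2) = 0.6779
  r_corr = 2.816 + 0.6779 = 3.494 μm/a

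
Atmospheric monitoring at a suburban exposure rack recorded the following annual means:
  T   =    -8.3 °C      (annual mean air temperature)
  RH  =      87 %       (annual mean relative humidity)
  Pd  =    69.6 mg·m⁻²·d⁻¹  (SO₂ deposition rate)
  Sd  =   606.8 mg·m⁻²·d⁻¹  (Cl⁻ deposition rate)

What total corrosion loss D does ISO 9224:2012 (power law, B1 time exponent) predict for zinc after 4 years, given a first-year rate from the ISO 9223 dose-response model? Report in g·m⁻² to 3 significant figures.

zinc: f(T) = +0.038·(T−10) [T≤10 °C] = -0.6954
  sulphur-dioxide contribution → 2.277 μm/a
  chloride contribution → 0.6687 μm/a
  ⇒ r_corr(zinc) = 2.946 μm/a
Long-term exponent b (ISO 9224 Table 2, B1) = 0.813
  D(4) = 2.946 × 4^0.813 = 2.946 × 3.087 = 9.092 μm
  Mass loss = 9.092 μm × 7.14 g/cm³ = 64.92 g·m⁻²

D(4) = 64.9 g·m⁻²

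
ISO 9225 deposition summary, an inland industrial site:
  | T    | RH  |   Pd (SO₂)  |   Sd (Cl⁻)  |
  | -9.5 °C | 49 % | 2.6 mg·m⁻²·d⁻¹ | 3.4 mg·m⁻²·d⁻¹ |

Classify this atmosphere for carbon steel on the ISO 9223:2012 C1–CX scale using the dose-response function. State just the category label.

C1

carbon steel: f(T) = +0.150·(T−10) [T≤10 °C] = -2.9250
  SO₂ term: 1.77·2.6^0.52·exp(0.02·49-2.9250) = 0.416
  Cl⁻ term: 0.102·3.4^0.62·exp(0.033·49+0.04·-9.5) = 0.7505
  sum: 0.416 + 0.7505 → r_corr = 1.166 μm/a
1.17 μm/a falls in (0, 1.3] for carbon steel → category C1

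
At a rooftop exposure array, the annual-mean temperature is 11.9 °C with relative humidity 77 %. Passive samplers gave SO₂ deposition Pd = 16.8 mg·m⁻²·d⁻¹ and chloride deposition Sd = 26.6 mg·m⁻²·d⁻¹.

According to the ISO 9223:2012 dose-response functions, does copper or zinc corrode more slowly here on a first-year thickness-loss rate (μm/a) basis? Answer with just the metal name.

copper

copper: T>10 °C ⇒ hinge -0.080·(11.9−10) = -0.1520
  SO₂ term: 0.0053·16.8^0.26·exp(0.059·77-0.1520) = 0.8909
  Sd branch = 0.01025·Sd^0.27·e^(0.036·RH+0.049·T) = 0.7121 μm/a
  r_corr = 0.8909 + 0.7121 = 1.603 μm/a
zinc: temperature factor f = -0.071·(1.9) = -0.1349
  Pd branch = 0.0129·Pd^0.44·e^(0.046·RH+f) = 1.347 μm/a
  Sd branch = 0.0175·Sd^0.57·e^(0.008·RH+0.085·T) = 0.5781 μm/a
  r_corr = 1.347 + 0.5781 = 1.925 μm/a
Ordering by μm/a: zinc (1.93) > copper (1.6)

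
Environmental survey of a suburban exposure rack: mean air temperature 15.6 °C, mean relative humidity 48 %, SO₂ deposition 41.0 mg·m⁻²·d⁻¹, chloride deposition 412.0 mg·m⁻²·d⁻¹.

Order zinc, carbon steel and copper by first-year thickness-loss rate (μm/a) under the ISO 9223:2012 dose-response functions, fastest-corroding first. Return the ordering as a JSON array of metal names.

["carbon steel", "zinc", "copper"]

zinc: T>10 °C ⇒ hinge -0.071·(15.6−10) = -0.3976
  SO₂ term: 0.0129·41.0^0.44·exp(0.046·48-0.3976) = 0.4041
  Sd branch = 0.0175·Sd^0.57·e^(0.008·RH+0.085·T) = 2.993 μm/a
  r_corr = 0.4041 + 2.993 = 3.398 μm/a
carbon steel: temperature factor f = -0.054·(5.6) = -0.3024
  SO₂ term: 1.77·41.0^0.52·exp(0.02·48-0.3024) = 23.56
  Cl⁻ term: 0.102·412.0^0.62·exp(0.033·48+0.04·15.6) = 38.79
  sum: 23.56 + 38.79 → r_corr = 62.36 μm/a
copper: T>10 °C ⇒ hinge -0.080·(15.6−10) = -0.4480
  Pd branch = 0.0053·Pd^0.26·e^(0.059·RH+f) = 0.151 μm/a
  Cl⁻ term: 0.01025·412.0^0.27·exp(0.036·48+0.049·15.6) = 0.6298
  r_corr = 0.151 + 0.6298 = 0.7808 μm/a
Ordering by μm/a: carbon steel (62.4) > zinc (3.4) > copper (0.781)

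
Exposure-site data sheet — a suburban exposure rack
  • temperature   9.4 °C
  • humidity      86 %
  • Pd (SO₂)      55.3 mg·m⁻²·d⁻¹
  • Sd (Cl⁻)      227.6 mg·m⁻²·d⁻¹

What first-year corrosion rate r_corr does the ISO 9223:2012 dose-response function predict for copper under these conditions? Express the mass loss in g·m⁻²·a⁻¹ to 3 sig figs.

r_corr = 33.9 g·m⁻²·a⁻¹

copper: temperature factor f = +0.126·(-0.6) = -0.0756
  Pd branch = 0.0053·Pd^0.26·e^(0.059·RH+f) = 2.229 μm/a
  Sd branch = 0.01025·Sd^0.27·e^(0.036·RH+0.049·T) = 1.555 μm/a
  r_corr = 2.229 + 1.555 = 3.784 μm/a
Convert to mass loss: 3.784 μm/a × 8.96 g/cm³ = 33.91 g·m⁻²·a⁻¹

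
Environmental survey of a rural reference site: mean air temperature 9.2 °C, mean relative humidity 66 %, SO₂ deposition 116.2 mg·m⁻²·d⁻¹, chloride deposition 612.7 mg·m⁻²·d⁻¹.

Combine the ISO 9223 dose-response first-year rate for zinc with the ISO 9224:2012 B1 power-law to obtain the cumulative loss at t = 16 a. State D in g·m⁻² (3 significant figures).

D(16) = 315 g·m⁻²

zinc: T≤10 °C ⇒ hinge +0.038·(9.2−10) = -0.0304
  sulphur-dioxide contribution → 2.112 μm/a
  chloride contribution → 2.516 μm/a
  total first-year rate 4.627 μm/a
Long-term exponent b (ISO 9224 Table 2, B1) = 0.813
  D(16) = 4.627 × 16^0.813 = 4.627 × 9.527 = 44.08 μm
  Mass loss = 44.08 μm × 7.14 g/cm³ = 314.8 g·m⁻²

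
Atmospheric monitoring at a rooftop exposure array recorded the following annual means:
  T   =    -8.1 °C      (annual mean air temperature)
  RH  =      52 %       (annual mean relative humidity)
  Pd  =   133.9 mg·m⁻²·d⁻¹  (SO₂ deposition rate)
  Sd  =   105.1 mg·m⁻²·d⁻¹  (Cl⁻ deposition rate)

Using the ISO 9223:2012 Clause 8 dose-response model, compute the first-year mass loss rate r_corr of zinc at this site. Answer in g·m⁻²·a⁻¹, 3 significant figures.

zinc: temperature factor f = +0.038·(-18.1) = -0.6878
  SO₂ term: 0.0129·133.9^0.44·exp(0.046·52-0.6878) = 0.6116
  Sd branch = 0.0175·Sd^0.57·e^(0.008·RH+0.085·T) = 0.1892 μm/a
  sum: 0.6116 + 0.1892 → r_corr = 0.8009 μm/a
Convert to mass loss: 0.8009 μm/a × 7.14 g/cm³ = 5.718 g·m⁻²·a⁻¹

r_corr = 5.72 g·m⁻²·a⁻¹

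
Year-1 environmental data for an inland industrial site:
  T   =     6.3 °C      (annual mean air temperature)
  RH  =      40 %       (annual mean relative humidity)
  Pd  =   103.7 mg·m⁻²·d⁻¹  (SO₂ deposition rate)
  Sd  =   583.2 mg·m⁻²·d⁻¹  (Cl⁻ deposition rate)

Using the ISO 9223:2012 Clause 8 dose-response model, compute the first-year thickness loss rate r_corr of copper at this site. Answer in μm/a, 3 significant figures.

r_corr = 0.447 μm/a

copper: f(T) = +0.126·(T−10) [T≤10 °C] = -0.4662
  SO₂ term: 0.0053·103.7^0.26·exp(0.059·40-0.4662) = 0.1177
  Sd branch = 0.01025·Sd^0.27·e^(0.036·RH+0.049·T) = 0.3288 μm/a
  sum: 0.1177 + 0.3288 → r_corr = 0.4465 μm/a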